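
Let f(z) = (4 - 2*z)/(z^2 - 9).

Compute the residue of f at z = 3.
Write f(z) = P(z)/Q(z) with P(z) = 4 - 2*z and Q(z) = z^2 - 9.
The denominator factors as Q(z) = (z + 3)*(z - 3), so z = 3 is a simple zero of Q and P is analytic there; z = 3 is therefore a simple pole and
  Res(f, z₀) = P(z₀)/Q'(z₀).

Q'(z) = 2*z, so Q'(3) = 6.
P(3) = -2.

Res(f, 3) = (-2)/(6) = -1/3

Final answer: -1/3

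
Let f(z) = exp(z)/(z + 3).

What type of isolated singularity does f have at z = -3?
Write f(z) = g(z)/(z + 3) with g(z) = exp(z).
g is entire and g(-3) = exp(-3) ≠ 0, so no factor of (z + 3) cancels: the Laurent expansion of f about z = -3 starts at the power -1, i.e. lim_{z→z₀} (z - z₀) f(z) = exp(-3) is finite and nonzero.
So z = -3 is a pole of order 1.

Final answer: pole of order 1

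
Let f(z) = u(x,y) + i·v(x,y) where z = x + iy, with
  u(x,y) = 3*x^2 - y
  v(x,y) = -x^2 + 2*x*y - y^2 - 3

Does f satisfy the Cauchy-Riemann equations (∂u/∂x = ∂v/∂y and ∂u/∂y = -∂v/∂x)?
∂u/∂x = 6*x
∂v/∂y = 2*x - 2*y
∂u/∂y = -1
∂v/∂x = -2*x + 2*y
∂u/∂x ≠ ∂v/∂y and ∂u/∂y ≠ -∂v/∂x; the Cauchy-Riemann equations are not satisfied, so f is not analytic.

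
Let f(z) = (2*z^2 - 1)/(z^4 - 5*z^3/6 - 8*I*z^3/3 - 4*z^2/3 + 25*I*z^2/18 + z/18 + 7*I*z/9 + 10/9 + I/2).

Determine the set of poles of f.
{-1/2 - I/3, I, 1/3 + 2*I, 1}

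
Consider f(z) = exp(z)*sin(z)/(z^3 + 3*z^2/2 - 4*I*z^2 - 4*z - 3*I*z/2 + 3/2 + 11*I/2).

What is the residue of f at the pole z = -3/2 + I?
(-52/493 + 72*I/493)*exp(-3/2 + I)*sin(3/2 - I)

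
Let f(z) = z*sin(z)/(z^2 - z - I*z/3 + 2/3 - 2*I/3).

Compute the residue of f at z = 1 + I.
Write f(z) = P(z)/Q(z) with P(z) = z*sin(z) and Q(z) = z^2 - z - I*z/3 + 2/3 - 2*I/3.
The denominator factors as Q(z) = (z - 1 - I)*(z + 2*I/3), so z = 1 + I is a simple zero of Q and P is analytic there; z = 1 + I is therefore a simple pole and
  Res(f, z₀) = P(z₀)/Q'(z₀).

Q'(z) = 2*z - 1 - I/3, so Q'(1 + I) = 1 + 5*I/3.
P(1 + I) = (1 + I)*sin(1 + I).

Res(f, 1 + I) = ((1 + I)*sin(1 + I))/(1 + 5*I/3) = (12/17 - 3*I/17)*sin(1 + I)

Final answer: (12/17 - 3*I/17)*sin(1 + I)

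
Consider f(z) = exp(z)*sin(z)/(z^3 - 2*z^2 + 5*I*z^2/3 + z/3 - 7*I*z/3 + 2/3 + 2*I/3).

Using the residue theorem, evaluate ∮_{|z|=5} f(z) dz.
By the residue theorem, ∮_C f(z) dz = 2πi · (sum of the residues of f at the poles inside |z| = 5).

The denominator factors as (z - 1)*(z - 1 + I)*(z + 2*I/3), so the singularities of f are simple poles at z = 1, z = 1 - I, z = -2*I/3.
  |1|² = 1 < 25 = 5², so this pole is inside the contour.
  |1 - I|² = 2 < 25 = 5², so this pole is inside the contour.
  |-2*I/3|² = 4/9 < 25 = 5², so this pole is inside the contour.

With P(z) = exp(z)*sin(z) and Q(z) = z^3 - 2*z^2 + 5*I*z^2/3 + z/3 - 7*I*z/3 + 2/3 + 2*I/3, each pole is simple, so Res(f, z₀) = P(z₀)/Q'(z₀) with Q'(z) = 3*z^2 - 4*z + 10*I*z/3 + 1/3 - 7*I/3.
  Res(f, 1) = P(1)/Q'(1) = (exp(1)*sin(1))/(-2/3 + I) = exp(1)*(-6/13 - 9*I/13)*sin(1)
  Res(f, 1 - I) = P(1 - I)/Q'(1 - I) = (exp(1 - I)*sin(1 - I))/(-1/3 - I) = (-3/10 + 9*I/10)*exp(1 - I)*sin(1 - I)
  Res(f, -2*I/3) = P(-2*I/3)/Q'(-2*I/3) = (-I*exp(-2*I/3)*sinh(2/3))/(11/9 + I/3) = (-27/130 - 99*I/130)*exp(-2*I/3)*sinh(2/3)

Sum of residues inside C: exp(1)*(-6/13 - 9*I/13)*sin(1) + (-27/130 - 99*I/130)*exp(-2*I/3)*sinh(2/3) + (-3/10 + 9*I/10)*exp(1 - I)*sin(1 - I)
∮_C f(z) dz = 2πi · (exp(1)*(-6/13 - 9*I/13)*sin(1) + (-27/130 - 99*I/130)*exp(-2*I/3)*sinh(2/3) + (-3/10 + 9*I/10)*exp(1 - I)*sin(1 - I)) = exp(1)*pi*(18/13 - 12*I/13)*sin(1) + pi*(99/65 - 27*I/65)*exp(-2*I/3)*sinh(2/3) + pi*(-9/5 - 3*I/5)*exp(1 - I)*sin(1 - I)

Final answer: exp(1)*pi*(18/13 - 12*I/13)*sin(1) + pi*(99/65 - 27*I/65)*exp(-2*I/3)*sinh(2/3) + pi*(-9/5 - 3*I/5)*exp(1 - I)*sin(1 - I)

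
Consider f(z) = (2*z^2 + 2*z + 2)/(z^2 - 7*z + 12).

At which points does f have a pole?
The singularities of f are the zeros of the denominator. Factoring,
  z^2 - 7*z + 12 = (z - 3)*(z - 4)
so the candidates are z = 3, z = 4.

Check the numerator P(z) = 2*z^2 + 2*z + 2 at each one:
  P(3) = 26 ≠ 0, so z = 3 is a (simple) pole.
  P(4) = 42 ≠ 0, so z = 4 is a (simple) pole.

Poles of f: {3, 4}

Final answer: {3, 4}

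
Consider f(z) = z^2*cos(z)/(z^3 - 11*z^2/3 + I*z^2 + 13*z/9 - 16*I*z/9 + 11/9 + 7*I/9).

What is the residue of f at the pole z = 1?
(-117/340 - 9*I/340)*cos(1)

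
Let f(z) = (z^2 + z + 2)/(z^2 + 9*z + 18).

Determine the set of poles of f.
The singularities of f are the zeros of the denominator. Factoring,
  z^2 + 9*z + 18 = (z + 6)*(z + 3)
so the candidates are z = -6, z = -3.

Check the numerator P(z) = z^2 + z + 2 at each one:
  P(-6) = 32 ≠ 0, so z = -6 is a (simple) pole.
  P(-3) = 8 ≠ 0, so z = -3 is a (simple) pole.

Poles of f: {-6, -3}

Final answer: {-6, -3}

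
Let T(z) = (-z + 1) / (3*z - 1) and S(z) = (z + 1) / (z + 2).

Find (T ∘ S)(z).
(T ∘ S)(z) = T(S(z)) = ((-1)*S(z) + (1))/((3)*S(z) + (-1)). Multiply numerator and denominator by z + 2:
  numerator:   (-1)*(z + 1) + (1)*(z + 2) = 1
  denominator: (3)*(z + 1) + (-1)*(z + 2) = 2*z + 1
(T ∘ S)(z) = 1/(2*z + 1)

Final answer: 1/(2*z + 1)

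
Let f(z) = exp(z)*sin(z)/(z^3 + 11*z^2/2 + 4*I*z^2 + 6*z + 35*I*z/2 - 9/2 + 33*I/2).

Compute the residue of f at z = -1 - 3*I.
(20/221 - 22*I/221)*exp(-1 - 3*I)*sin(1 + 3*I)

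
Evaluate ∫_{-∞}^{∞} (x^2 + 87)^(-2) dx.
Let f(z) = (z^2 + 87)^(-2). The denominator has no real zeros and deg Q - deg P = 4 ≥ 2, so the integral of f over the upper semicircle |z| = R tends to 0 as R → ∞. Closing the contour in the upper half-plane,
  ∫_{-∞}^{∞} f(x) dx = 2πi · Σ Res(f, z_k)  over the poles with Im z_k > 0.

Zeros of the denominator: z^2 + 87 = 0 gives z = ±sqrt(87)*I.
Upper half-plane: z = sqrt(87)*I (a pole of order 2).

Write f(z) = g(z)/(z - sqrt(87)*I)^2 with g(z) = (z + sqrt(87)*I)^(-2). For a double pole, Res(f, z₀) = g'(z₀):
  g'(z) = -2/(z + sqrt(87)*I)^3
  Res(f, sqrt(87)*I) = g'(sqrt(87)*I) = -sqrt(87)*I/30276

∫_{-∞}^{∞} f(x) dx = 2πi · (-sqrt(87)*I/30276) = sqrt(87)*pi/15138

Final answer: sqrt(87)*pi/15138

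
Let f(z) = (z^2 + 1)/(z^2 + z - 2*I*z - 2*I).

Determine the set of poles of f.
The singularities of f are the zeros of the denominator. Factoring,
  z^2 + z - 2*I*z - 2*I = (z - 2*I)*(z + 1)
so the candidates are z = 2*I, z = -1.

Check the numerator P(z) = z^2 + 1 at each one:
  P(2*I) = -3 ≠ 0, so z = 2*I is a (simple) pole.
  P(-1) = 2 ≠ 0, so z = -1 is a (simple) pole.

Poles of f: {-1, 2*I}

Final answer: {-1, 2*I}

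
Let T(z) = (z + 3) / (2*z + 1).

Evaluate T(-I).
Substitute z = -I:
  numerator:   (-I) + 3 = 3 - I
  denominator: 2*(-I) + 1 = 1 - 2*I
T(-I) = (3 - I)/(1 - 2*I); multiplying numerator and denominator by the conjugate 1 + 2*I gives (5 + 5*I)/5 = 1 + I

Final answer: 1 + I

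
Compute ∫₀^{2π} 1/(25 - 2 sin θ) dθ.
Call the integral J. The integrand is 2π-periodic and we integrate over a full period, so shifting θ does not change the value (θ → θ + π/2 turns sin θ into cos θ; θ → θ + π flips the sign of the trig term). Hence
  J = ∫₀^{2π} dθ/(25 + 2 cos θ).
Put z = e^{iθ}: then cos θ = (z + 1/z)/2, dθ = dz/(iz), and z runs once counterclockwise around |z| = 1:
  J = ∮_{|z|=1} 1/(25 + 2*(z + 1/z)/2) · dz/(iz) = (2/i) ∮_{|z|=1} dz/(2*z^2 + 50*z + 2).
The roots of 2*z^2 + 50*z + 2 are z = (-25 ± sqrt(25^2 - 2^2))/2, with sqrt(621) = 3*sqrt(69); their product is 1, so only z₊ = -25/2 + 3*sqrt(69)/2 lies inside the unit circle (z₋ = -25/2 - 3*sqrt(69)/2 lies outside).
z₊ is a simple zero of q(z) = 2*z^2 + 50*z + 2, so Res(1/q, z₊) = 1/q'(z₊) with q'(z) = 4*z + 50; and q'(z₊) = 2*(z₊ - z₋) = 6*sqrt(69).
Therefore J = (2/i) · 2πi · 1/(6*sqrt(69)) = 2*pi/(3*sqrt(69)) = 2*sqrt(69)*pi/207

Final answer: 2*sqrt(69)*pi/207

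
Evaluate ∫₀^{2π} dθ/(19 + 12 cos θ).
Let J = ∫₀^{2π} dθ/(19 + 12 cos θ).
Put z = e^{iθ}: then cos θ = (z + 1/z)/2, dθ = dz/(iz), and z runs once counterclockwise around |z| = 1:
  J = ∮_{|z|=1} 1/(19 + 12*(z + 1/z)/2) · dz/(iz) = (2/i) ∮_{|z|=1} dz/(12*z^2 + 38*z + 12).
The roots of 12*z^2 + 38*z + 12 are z = (-19 ± sqrt(19^2 - 12^2))/12, with sqrt(217) = sqrt(217); their product is 1, so only z₊ = -19/12 + sqrt(217)/12 lies inside the unit circle (z₋ = -19/12 - sqrt(217)/12 lies outside).
z₊ is a simple zero of q(z) = 12*z^2 + 38*z + 12, so Res(1/q, z₊) = 1/q'(z₊) with q'(z) = 24*z + 38; and q'(z₊) = 12*(z₊ - z₋) = 2*sqrt(217).
Therefore J = (2/i) · 2πi · 1/(2*sqrt(217)) = 2*pi/(sqrt(217)) = 2*sqrt(217)*pi/217

Final answer: 2*sqrt(217)*pi/217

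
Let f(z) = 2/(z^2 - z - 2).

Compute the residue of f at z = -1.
Write f(z) = P(z)/Q(z) with P(z) = 2 and Q(z) = z^2 - z - 2.
The denominator factors as Q(z) = (z - 2)*(z + 1), so z = -1 is a simple zero of Q and P is analytic there; z = -1 is therefore a simple pole and
  Res(f, z₀) = P(z₀)/Q'(z₀).

Q'(z) = 2*z - 1, so Q'(-1) = -3.
P(-1) = 2.

Res(f, -1) = (2)/(-3) = -2/3

Final answer: -2/3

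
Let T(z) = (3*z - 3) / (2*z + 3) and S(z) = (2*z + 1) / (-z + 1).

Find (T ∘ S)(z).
(T ∘ S)(z) = T(S(z)) = ((3)*S(z) + (-3))/((2)*S(z) + (3)). Multiply numerator and denominator by -z + 1:
  numerator:   (3)*(2*z + 1) + (-3)*(-z + 1) = 9*z
  denominator: (2)*(2*z + 1) + (3)*(-z + 1) = z + 5
(T ∘ S)(z) = 9*z/(z + 5)

Final answer: 9*z/(z + 5)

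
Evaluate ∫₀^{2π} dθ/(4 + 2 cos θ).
Let J = ∫₀^{2π} dθ/(4 + 2 cos θ).
Put z = e^{iθ}: then cos θ = (z + 1/z)/2, dθ = dz/(iz), and z runs once counterclockwise around |z| = 1:
  J = ∮_{|z|=1} 1/(4 + 2*(z + 1/z)/2) · dz/(iz) = (2/i) ∮_{|z|=1} dz/(2*z^2 + 8*z + 2).
The roots of 2*z^2 + 8*z + 2 are z = (-4 ± sqrt(4^2 - 2^2))/2, with sqrt(12) = 2*sqrt(3); their product is 1, so only z₊ = -2 + sqrt(3) lies inside the unit circle (z₋ = -2 - sqrt(3) lies outside).
z₊ is a simple zero of q(z) = 2*z^2 + 8*z + 2, so Res(1/q, z₊) = 1/q'(z₊) with q'(z) = 4*z + 8; and q'(z₊) = 2*(z₊ - z₋) = 4*sqrt(3).
Therefore J = (2/i) · 2πi · 1/(4*sqrt(3)) = 2*pi/(2*sqrt(3)) = sqrt(3)*pi/3

Final answer: sqrt(3)*pi/3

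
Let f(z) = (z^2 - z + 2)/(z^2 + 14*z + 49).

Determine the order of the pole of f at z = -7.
2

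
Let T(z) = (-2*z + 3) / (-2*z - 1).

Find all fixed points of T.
{1/4 - sqrt(23)*I/4, 1/4 + sqrt(23)*I/4}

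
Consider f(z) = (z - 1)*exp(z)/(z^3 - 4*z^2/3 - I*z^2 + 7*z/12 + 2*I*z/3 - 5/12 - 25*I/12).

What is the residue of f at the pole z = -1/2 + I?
(-9/26 - 3*I/13)*exp(-1/2 + I)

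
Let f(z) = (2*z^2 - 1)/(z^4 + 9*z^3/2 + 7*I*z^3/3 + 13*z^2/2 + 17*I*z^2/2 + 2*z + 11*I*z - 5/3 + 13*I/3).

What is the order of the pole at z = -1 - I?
Factor the denominator:
  z^4 + 9*z^3/2 + 7*I*z^3/3 + 13*z^2/2 + 17*I*z^2/2 + 2*z + 11*I*z - 5/3 + 13*I/3 = (z + 1 + I)^3*(z + 3/2 - 2*I/3)

The numerator P(z) = 2*z^2 - 1 has P(-1 - I) = -1 + 4*I ≠ 0, so no factor of (z + 1 + I) cancels.
Near z = -1 - I we can therefore write f(z) = g(z)/(z + 1 + I)^3 with g analytic at -1 - I and g(-1 - I) ≠ 0 (g is the numerator divided by the remaining denominator factors).

Hence z = -1 - I is a pole of order 3.

Final answer: 3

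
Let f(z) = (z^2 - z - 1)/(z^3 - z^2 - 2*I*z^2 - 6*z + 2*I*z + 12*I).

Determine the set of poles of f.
{-2, 2*I, 3}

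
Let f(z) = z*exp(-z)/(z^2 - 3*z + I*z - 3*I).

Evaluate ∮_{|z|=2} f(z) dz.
By the residue theorem, ∮_C f(z) dz = 2πi · (sum of the residues of f at the poles inside |z| = 2).

The denominator factors as (z + I)*(z - 3), so the singularities of f are simple poles at z = -I, z = 3.
  |-I|² = 1 < 4 = 2², so this pole is inside the contour.
  |3|² = 9 > 4 = 2², so this pole is outside the contour.

With P(z) = z*exp(-z) and Q(z) = z^2 - 3*z + I*z - 3*I, each pole is simple, so Res(f, z₀) = P(z₀)/Q'(z₀) with Q'(z) = 2*z - 3 + I.
  Res(f, -I) = P(-I)/Q'(-I) = (-I*exp(I))/(-3 - I) = (1/10 + 3*I/10)*exp(I)

∮_C f(z) dz = 2πi · ((1/10 + 3*I/10)*exp(I)) = pi*(-3/5 + I/5)*exp(I)

Final answer: pi*(-3/5 + I/5)*exp(I)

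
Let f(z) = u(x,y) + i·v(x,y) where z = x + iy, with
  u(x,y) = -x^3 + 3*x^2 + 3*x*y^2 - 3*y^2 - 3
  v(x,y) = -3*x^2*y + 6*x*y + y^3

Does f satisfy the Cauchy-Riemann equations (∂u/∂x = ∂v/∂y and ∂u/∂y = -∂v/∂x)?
∂u/∂x = -3*x^2 + 6*x + 3*y^2
∂v/∂y = -3*x^2 + 6*x + 3*y^2
∂u/∂y = 6*x*y - 6*y
∂v/∂x = -6*x*y + 6*y
∂u/∂x = ∂v/∂y and ∂u/∂y = -∂v/∂x hold identically; f is analytic.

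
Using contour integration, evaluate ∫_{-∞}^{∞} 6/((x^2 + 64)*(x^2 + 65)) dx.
Let f(z) = 6/((z^2 + 64)*(z^2 + 65)). The denominator has no real zeros and deg Q - deg P = 4 ≥ 2, so the integral of f over the upper semicircle |z| = R tends to 0 as R → ∞. Closing the contour in the upper half-plane,
  ∫_{-∞}^{∞} f(x) dx = 2πi · Σ Res(f, z_k)  over the poles with Im z_k > 0.

Zeros of the denominator: z^2 + 64 = 0 gives z = ±8*I; z^2 + 65 = 0 gives z = ±sqrt(65)*I.
Upper half-plane: z = 8*I, z = sqrt(65)*I (simple).

Each pole is a simple zero of Q(z) = z^4 + 129*z^2 + 4160, so Res(f, z₀) = P(z₀)/Q'(z₀) with P(z) = 6, Q'(z) = 4*z^3 + 258*z:
  Res(f, 8*I) = (6)/(16*I) = -3*I/8
  Res(f, sqrt(65)*I) = (6)/(-2*sqrt(65)*I) = 3*sqrt(65)*I/65

Sum of residues: 3*I*(-65 + 8*sqrt(65))/520
∫_{-∞}^{∞} f(x) dx = 2πi · (3*I*(-65 + 8*sqrt(65))/520) = 3*pi*(65 - 8*sqrt(65))/260

Final answer: 3*pi*(65 - 8*sqrt(65))/260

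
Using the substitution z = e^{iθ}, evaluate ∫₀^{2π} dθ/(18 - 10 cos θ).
Call the integral J. The integrand is 2π-periodic and we integrate over a full period, so shifting θ does not change the value (θ → θ + π flips the sign of the trig term). Hence
  J = ∫₀^{2π} dθ/(18 + 10 cos θ).
Put z = e^{iθ}: then cos θ = (z + 1/z)/2, dθ = dz/(iz), and z runs once counterclockwise around |z| = 1:
  J = ∮_{|z|=1} 1/(18 + 10*(z + 1/z)/2) · dz/(iz) = (2/i) ∮_{|z|=1} dz/(10*z^2 + 36*z + 10).
The roots of 10*z^2 + 36*z + 10 are z = (-18 ± sqrt(18^2 - 10^2))/10, with sqrt(224) = 4*sqrt(14); their product is 1, so only z₊ = -9/5 + 2*sqrt(14)/5 lies inside the unit circle (z₋ = -9/5 - 2*sqrt(14)/5 lies outside).
z₊ is a simple zero of q(z) = 10*z^2 + 36*z + 10, so Res(1/q, z₊) = 1/q'(z₊) with q'(z) = 20*z + 36; and q'(z₊) = 10*(z₊ - z₋) = 8*sqrt(14).
Therefore J = (2/i) · 2πi · 1/(8*sqrt(14)) = 2*pi/(4*sqrt(14)) = sqrt(14)*pi/28

Final answer: sqrt(14)*pi/28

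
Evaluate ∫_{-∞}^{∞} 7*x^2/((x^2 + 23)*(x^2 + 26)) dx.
Let f(z) = 7*z^2/((z^2 + 23)*(z^2 + 26)). The denominator has no real zeros and deg Q - deg P = 2 ≥ 2, so the integral of f over the upper semicircle |z| = R tends to 0 as R → ∞. Closing the contour in the upper half-plane,
  ∫_{-∞}^{∞} f(x) dx = 2πi · Σ Res(f, z_k)  over the poles with Im z_k > 0.

Zeros of the denominator: z^2 + 26 = 0 gives z = ±sqrt(26)*I; z^2 + 23 = 0 gives z = ±sqrt(23)*I.
Upper half-plane: z = sqrt(23)*I, z = sqrt(26)*I (simple).

Each pole is a simple zero of Q(z) = z^4 + 49*z^2 + 598, so Res(f, z₀) = P(z₀)/Q'(z₀) with P(z) = 7*z^2, Q'(z) = 4*z^3 + 98*z:
  Res(f, sqrt(23)*I) = (-161)/(6*sqrt(23)*I) = 7*sqrt(23)*I/6
  Res(f, sqrt(26)*I) = (-182)/(-6*sqrt(26)*I) = -7*sqrt(26)*I/6

Sum of residues: 7*I*(-sqrt(26) + sqrt(23))/6
∫_{-∞}^{∞} f(x) dx = 2πi · (7*I*(-sqrt(26) + sqrt(23))/6) = 7*pi*(-sqrt(23) + sqrt(26))/3

Final answer: 7*pi*(-sqrt(23) + sqrt(26))/3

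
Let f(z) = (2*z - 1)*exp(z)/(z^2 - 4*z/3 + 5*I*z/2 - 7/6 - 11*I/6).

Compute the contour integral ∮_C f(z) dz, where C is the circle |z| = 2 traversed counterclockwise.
pi*(132/25 - 24*I/25)*exp(1 - I) + pi*(-132/25 + 124*I/25)*exp(1/3 - 3*I/2)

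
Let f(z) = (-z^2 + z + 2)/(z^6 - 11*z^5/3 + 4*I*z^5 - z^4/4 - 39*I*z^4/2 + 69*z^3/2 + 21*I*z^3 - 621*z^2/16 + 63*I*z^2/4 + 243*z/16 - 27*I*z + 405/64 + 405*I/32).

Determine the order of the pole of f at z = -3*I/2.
4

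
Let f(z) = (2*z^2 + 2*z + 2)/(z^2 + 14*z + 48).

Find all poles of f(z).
The singularities of f are the zeros of the denominator. Factoring,
  z^2 + 14*z + 48 = (z + 8)*(z + 6)
so the candidates are z = -8, z = -6.

Check the numerator P(z) = 2*z^2 + 2*z + 2 at each one:
  P(-8) = 114 ≠ 0, so z = -8 is a (simple) pole.
  P(-6) = 62 ≠ 0, so z = -6 is a (simple) pole.

Poles of f: {-8, -6}

Final answer: {-8, -6}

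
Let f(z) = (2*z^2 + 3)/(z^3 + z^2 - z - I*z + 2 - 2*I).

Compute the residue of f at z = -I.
Write f(z) = P(z)/Q(z) with P(z) = 2*z^2 + 3 and Q(z) = z^3 + z^2 - z - I*z + 2 - 2*I.
The denominator factors as Q(z) = (z + 2)*(z - 1 - I)*(z + I), so z = -I is a simple zero of Q and P is analytic there; z = -I is therefore a simple pole and
  Res(f, z₀) = P(z₀)/Q'(z₀).

Q'(z) = 3*z^2 + 2*z - 1 - I, so Q'(-I) = -4 - 3*I.
P(-I) = 1.

Res(f, -I) = (1)/(-4 - 3*I) = -4/25 + 3*I/25

Final answer: -4/25 + 3*I/25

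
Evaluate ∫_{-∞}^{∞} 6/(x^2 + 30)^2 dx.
Let f(z) = 6/(z^2 + 30)^2. The denominator has no real zeros and deg Q - deg P = 4 ≥ 2, so the integral of f over the upper semicircle |z| = R tends to 0 as R → ∞. Closing the contour in the upper half-plane,
  ∫_{-∞}^{∞} f(x) dx = 2πi · Σ Res(f, z_k)  over the poles with Im z_k > 0.

Zeros of the denominator: z^2 + 30 = 0 gives z = ±sqrt(30)*I.
Upper half-plane: z = sqrt(30)*I (a pole of order 2).

Write f(z) = g(z)/(z - sqrt(30)*I)^2 with g(z) = 6/(z + sqrt(30)*I)^2. For a double pole, Res(f, z₀) = g'(z₀):
  g'(z) = -12/(z + sqrt(30)*I)^3
  Res(f, sqrt(30)*I) = g'(sqrt(30)*I) = -sqrt(30)*I/600

∫_{-∞}^{∞} f(x) dx = 2πi · (-sqrt(30)*I/600) = sqrt(30)*pi/300

Final answer: sqrt(30)*pi/300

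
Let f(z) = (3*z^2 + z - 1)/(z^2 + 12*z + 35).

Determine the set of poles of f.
{-7, -5}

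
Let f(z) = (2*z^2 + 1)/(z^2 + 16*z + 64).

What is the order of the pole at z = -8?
2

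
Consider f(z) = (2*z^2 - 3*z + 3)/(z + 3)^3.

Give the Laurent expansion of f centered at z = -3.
30/(z + 3)^3 - 15/(z + 3)^2 + 2/(z + 3)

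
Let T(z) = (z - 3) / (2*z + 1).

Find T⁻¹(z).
Set w = T(z) = (z - 3) / (2*z + 1) and solve for z:
  w*(2*z + 1) = z - 3
  w + z*(2*w - 1) + 3 = 0
  z*(2*w - 1) = -w - 3
  z = (w + 3)/(1 - 2*w)
Renaming the variable, T⁻¹(z) = (z + 3)/(-2*z + 1) = (-z - 3)/(2*z - 1).
(Check: ad - bc = 7 ≠ 0, so T is invertible.)

Final answer: (-z - 3)/(2*z - 1)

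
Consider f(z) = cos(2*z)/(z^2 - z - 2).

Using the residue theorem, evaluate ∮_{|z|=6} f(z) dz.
By the residue theorem, ∮_C f(z) dz = 2πi · (sum of the residues of f at the poles inside |z| = 6).

The denominator factors as (z + 1)*(z - 2), so the singularities of f are simple poles at z = -1, z = 2.
  |-1|² = 1 < 36 = 6², so this pole is inside the contour.
  |2|² = 4 < 36 = 6², so this pole is inside the contour.

With P(z) = cos(2*z) and Q(z) = z^2 - z - 2, each pole is simple, so Res(f, z₀) = P(z₀)/Q'(z₀) with Q'(z) = 2*z - 1.
  Res(f, -1) = P(-1)/Q'(-1) = (cos(2))/(-3) = -cos(2)/3
  Res(f, 2) = P(2)/Q'(2) = (cos(4))/(3) = cos(4)/3

Sum of residues inside C: cos(4)/3 - cos(2)/3
∮_C f(z) dz = 2πi · (cos(4)/3 - cos(2)/3) = 2*I*pi*cos(4)/3 - 2*I*pi*cos(2)/3

Final answer: 2*I*pi*cos(4)/3 - 2*I*pi*cos(2)/3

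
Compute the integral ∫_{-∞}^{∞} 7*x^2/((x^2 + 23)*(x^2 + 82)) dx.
Let f(z) = 7*z^2/((z^2 + 23)*(z^2 + 82)). The denominator has no real zeros and deg Q - deg P = 2 ≥ 2, so the integral of f over the upper semicircle |z| = R tends to 0 as R → ∞. Closing the contour in the upper half-plane,
  ∫_{-∞}^{∞} f(x) dx = 2πi · Σ Res(f, z_k)  over the poles with Im z_k > 0.

Zeros of the denominator: z^2 + 23 = 0 gives z = ±sqrt(23)*I; z^2 + 82 = 0 gives z = ±sqrt(82)*I.
Upper half-plane: z = sqrt(23)*I, z = sqrt(82)*I (simple).

Each pole is a simple zero of Q(z) = z^4 + 105*z^2 + 1886, so Res(f, z₀) = P(z₀)/Q'(z₀) with P(z) = 7*z^2, Q'(z) = 4*z^3 + 210*z:
  Res(f, sqrt(23)*I) = (-161)/(118*sqrt(23)*I) = 7*sqrt(23)*I/118
  Res(f, sqrt(82)*I) = (-574)/(-118*sqrt(82)*I) = -7*sqrt(82)*I/118

Sum of residues: 7*I*(-sqrt(82) + sqrt(23))/118
∫_{-∞}^{∞} f(x) dx = 2πi · (7*I*(-sqrt(82) + sqrt(23))/118) = 7*pi*(-sqrt(23) + sqrt(82))/59

Final answer: 7*pi*(-sqrt(23) + sqrt(82))/59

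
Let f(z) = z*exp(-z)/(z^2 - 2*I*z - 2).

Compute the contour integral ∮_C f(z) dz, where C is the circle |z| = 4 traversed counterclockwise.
pi*(1 + I)*exp(1 - I) + pi*(-1 + I)*exp(-1 - I)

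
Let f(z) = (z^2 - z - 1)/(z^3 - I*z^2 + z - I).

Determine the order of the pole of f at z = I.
2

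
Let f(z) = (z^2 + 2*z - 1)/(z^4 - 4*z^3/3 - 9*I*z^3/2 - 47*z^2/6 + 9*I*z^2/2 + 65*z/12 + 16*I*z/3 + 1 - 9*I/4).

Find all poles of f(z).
The singularities of f are the zeros of the denominator. Factoring,
  z^4 - 4*z^3/3 - 9*I*z^3/2 - 47*z^2/6 + 9*I*z^2/2 + 65*z/12 + 16*I*z/3 + 1 - 9*I/4 = (z - 1/2 - I/2)*(z - 3/2 - 3*I/2)*(z - I)*(z + 2/3 - 3*I/2)
so the candidates are z = 1/2 + I/2, z = 3/2 + 3*I/2, z = I, z = -2/3 + 3*I/2.

Check the numerator P(z) = z^2 + 2*z - 1 at each one:
  P(1/2 + I/2) = 3*I/2 ≠ 0, so z = 1/2 + I/2 is a (simple) pole.
  P(3/2 + 3*I/2) = 2 + 15*I/2 ≠ 0, so z = 3/2 + 3*I/2 is a (simple) pole.
  P(I) = -2 + 2*I ≠ 0, so z = I is a (simple) pole.
  P(-2/3 + 3*I/2) = -149/36 + I ≠ 0, so z = -2/3 + 3*I/2 is a (simple) pole.

Poles of f: {-2/3 + 3*I/2, I, 1/2 + I/2, 3/2 + 3*I/2}

Final answer: {-2/3 + 3*I/2, I, 1/2 + I/2, 3/2 + 3*I/2}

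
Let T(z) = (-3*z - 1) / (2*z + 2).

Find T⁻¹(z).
(-2*z - 1)/(2*z + 3)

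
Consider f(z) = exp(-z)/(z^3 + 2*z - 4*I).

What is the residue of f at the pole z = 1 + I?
(1/20 - 3*I/20)*exp(-1 - I)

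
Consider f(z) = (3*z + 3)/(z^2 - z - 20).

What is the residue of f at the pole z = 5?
Write f(z) = P(z)/Q(z) with P(z) = 3*z + 3 and Q(z) = z^2 - z - 20.
The denominator factors as Q(z) = (z - 5)*(z + 4), so z = 5 is a simple zero of Q and P is analytic there; z = 5 is therefore a simple pole and
  Res(f, z₀) = P(z₀)/Q'(z₀).

Q'(z) = 2*z - 1, so Q'(5) = 9.
P(5) = 18.

Res(f, 5) = (18)/(9) = 2

Final answer: 2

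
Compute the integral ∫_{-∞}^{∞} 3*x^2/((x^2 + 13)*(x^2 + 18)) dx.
Let f(z) = 3*z^2/((z^2 + 13)*(z^2 + 18)). The denominator has no real zeros and deg Q - deg P = 2 ≥ 2, so the integral of f over the upper semicircle |z| = R tends to 0 as R → ∞. Closing the contour in the upper half-plane,
  ∫_{-∞}^{∞} f(x) dx = 2πi · Σ Res(f, z_k)  over the poles with Im z_k > 0.

Zeros of the denominator: z^2 + 13 = 0 gives z = ±sqrt(13)*I; z^2 + 18 = 0 gives z = ±3*sqrt(2)*I.
Upper half-plane: z = sqrt(13)*I, z = 3*sqrt(2)*I (simple).

Each pole is a simple zero of Q(z) = z^4 + 31*z^2 + 234, so Res(f, z₀) = P(z₀)/Q'(z₀) with P(z) = 3*z^2, Q'(z) = 4*z^3 + 62*z:
  Res(f, sqrt(13)*I) = (-39)/(10*sqrt(13)*I) = 3*sqrt(13)*I/10
  Res(f, 3*sqrt(2)*I) = (-54)/(-30*sqrt(2)*I) = -9*sqrt(2)*I/10

Sum of residues: 3*I*(-3*sqrt(2) + sqrt(13))/10
∫_{-∞}^{∞} f(x) dx = 2πi · (3*I*(-3*sqrt(2) + sqrt(13))/10) = 3*pi*(-sqrt(13) + 3*sqrt(2))/5

Final answer: 3*pi*(-sqrt(13) + 3*sqrt(2))/5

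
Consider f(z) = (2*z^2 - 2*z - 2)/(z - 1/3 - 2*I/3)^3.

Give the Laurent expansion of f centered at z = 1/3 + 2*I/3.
(-10/3 - 4*I/9)/(z - 1/3 - 2*I/3)^3 + (-2/3 + 8*I/3)/(z - 1/3 - 2*I/3)^2 + 2/(z - 1/3 - 2*I/3)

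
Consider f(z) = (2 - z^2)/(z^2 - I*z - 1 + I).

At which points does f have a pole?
The singularities of f are the zeros of the denominator. Factoring,
  z^2 - I*z - 1 + I = (z - 1)*(z + 1 - I)
so the candidates are z = 1, z = -1 + I.

Check the numerator P(z) = 2 - z^2 at each one:
  P(1) = 1 ≠ 0, so z = 1 is a (simple) pole.
  P(-1 + I) = 2 + 2*I ≠ 0, so z = -1 + I is a (simple) pole.

Poles of f: {-1 + I, 1}

Final answer: {-1 + I, 1}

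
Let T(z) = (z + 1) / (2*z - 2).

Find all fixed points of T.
T(z) = z means z + 1 = z*(2*z - 2), i.e.
  2*z^2 - 3*z - 1 = 0.
Discriminant: (-3)^2 - 4*(2)*(-1) = 17, so the roots are real.
  z = (3 ± sqrt(17))/(2*(2))
Fixed points: {3/4 - sqrt(17)/4, 3/4 + sqrt(17)/4}

Final answer: {3/4 - sqrt(17)/4, 3/4 + sqrt(17)/4}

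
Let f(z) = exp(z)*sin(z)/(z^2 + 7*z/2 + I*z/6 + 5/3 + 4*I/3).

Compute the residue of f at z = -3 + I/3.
Write f(z) = P(z)/Q(z) with P(z) = exp(z)*sin(z) and Q(z) = z^2 + 7*z/2 + I*z/6 + 5/3 + 4*I/3.
The denominator factors as Q(z) = (z + 3 - I/3)*(z + 1/2 + I/2), so z = -3 + I/3 is a simple zero of Q and P is analytic there; z = -3 + I/3 is therefore a simple pole and
  Res(f, z₀) = P(z₀)/Q'(z₀).

Q'(z) = 2*z + 7/2 + I/6, so Q'(-3 + I/3) = -5/2 + 5*I/6.
P(-3 + I/3) = -exp(-3 + I/3)*sin(3 - I/3).

Res(f, -3 + I/3) = (-exp(-3 + I/3)*sin(3 - I/3))/(-5/2 + 5*I/6) = (9/25 + 3*I/25)*exp(-3 + I/3)*sin(3 - I/3)

Final answer: (9/25 + 3*I/25)*exp(-3 + I/3)*sin(3 - I/3)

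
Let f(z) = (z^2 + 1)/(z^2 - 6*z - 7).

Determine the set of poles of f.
{-1, 7}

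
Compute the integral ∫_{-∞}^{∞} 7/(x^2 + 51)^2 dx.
Let f(z) = 7/(z^2 + 51)^2. The denominator has no real zeros and deg Q - deg P = 4 ≥ 2, so the integral of f over the upper semicircle |z| = R tends to 0 as R → ∞. Closing the contour in the upper half-plane,
  ∫_{-∞}^{∞} f(x) dx = 2πi · Σ Res(f, z_k)  over the poles with Im z_k > 0.

Zeros of the denominator: z^2 + 51 = 0 gives z = ±sqrt(51)*I.
Upper half-plane: z = sqrt(51)*I (a pole of order 2).

Write f(z) = g(z)/(z - sqrt(51)*I)^2 with g(z) = 7/(z + sqrt(51)*I)^2. For a double pole, Res(f, z₀) = g'(z₀):
  g'(z) = -14/(z + sqrt(51)*I)^3
  Res(f, sqrt(51)*I) = g'(sqrt(51)*I) = -7*sqrt(51)*I/10404

∫_{-∞}^{∞} f(x) dx = 2πi · (-7*sqrt(51)*I/10404) = 7*sqrt(51)*pi/5202

Final answer: 7*sqrt(51)*pi/5202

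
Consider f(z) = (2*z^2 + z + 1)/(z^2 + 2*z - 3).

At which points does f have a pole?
The singularities of f are the zeros of the denominator. Factoring,
  z^2 + 2*z - 3 = (z - 1)*(z + 3)
so the candidates are z = 1, z = -3.

Check the numerator P(z) = 2*z^2 + z + 1 at each one:
  P(1) = 4 ≠ 0, so z = 1 is a (simple) pole.
  P(-3) = 16 ≠ 0, so z = -3 is a (simple) pole.

Poles of f: {-3, 1}

Final answer: {-3, 1}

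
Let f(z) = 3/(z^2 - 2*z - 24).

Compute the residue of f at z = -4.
-3/10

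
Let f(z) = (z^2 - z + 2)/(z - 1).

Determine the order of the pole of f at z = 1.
Factor the denominator:
  z - 1 = (z - 1)

The numerator P(z) = z^2 - z + 2 has P(1) = 2 ≠ 0, so no factor of (z - 1) cancels.
Near z = 1 we can therefore write f(z) = g(z)/(z - 1) with g analytic at 1 and g(1) ≠ 0 (g is just the numerator).

Hence z = 1 is a pole of order 1.

Final answer: 1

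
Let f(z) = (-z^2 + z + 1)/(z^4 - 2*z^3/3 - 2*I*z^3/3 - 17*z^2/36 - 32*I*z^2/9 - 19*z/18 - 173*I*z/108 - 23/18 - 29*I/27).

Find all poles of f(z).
{-2/3 - I, -2/3 - I/2, 2*I/3, 2 + 3*I/2}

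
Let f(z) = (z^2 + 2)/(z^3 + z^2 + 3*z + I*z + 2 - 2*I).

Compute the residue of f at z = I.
Write f(z) = P(z)/Q(z) with P(z) = z^2 + 2 and Q(z) = z^3 + z^2 + 3*z + I*z + 2 - 2*I.
The denominator factors as Q(z) = (z + 1 - I)*(z - I)*(z + 2*I), so z = I is a simple zero of Q and P is analytic there; z = I is therefore a simple pole and
  Res(f, z₀) = P(z₀)/Q'(z₀).

Q'(z) = 3*z^2 + 2*z + 3 + I, so Q'(I) = 3*I.
P(I) = 1.

Res(f, I) = (1)/(3*I) = -I/3

Final answer: -I/3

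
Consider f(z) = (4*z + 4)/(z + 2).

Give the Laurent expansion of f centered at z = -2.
Put w = z - (-2), i.e. z = w - 2. The denominator is w, so it suffices to rewrite the numerator in powers of w.

P(z) = 4*z + 4
P(w - 2) = -4 + 4*w

Dividing each term by w:
  f = -4/w + 4

Substituting back w = z + 2:
  f(z) = -4/(z + 2) + 4

The series is finite because the numerator is a polynomial; the negative powers form the principal part, and the coefficient of 1/(z + 2) gives Res(f, -2) = -4.

Final answer: -4/(z + 2) + 4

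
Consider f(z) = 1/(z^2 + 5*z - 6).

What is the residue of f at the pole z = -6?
-1/7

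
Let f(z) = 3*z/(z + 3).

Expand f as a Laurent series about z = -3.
Put w = z - (-3), i.e. z = w - 3. The denominator is w, so it suffices to rewrite the numerator in powers of w.

P(z) = 3*z
P(w - 3) = -9 + 3*w

Dividing each term by w:
  f = -9/w + 3

Substituting back w = z + 3:
  f(z) = -9/(z + 3) + 3

The series is finite because the numerator is a polynomial; the negative powers form the principal part, and the coefficient of 1/(z + 3) gives Res(f, -3) = -9.

Final answer: -9/(z + 3) + 3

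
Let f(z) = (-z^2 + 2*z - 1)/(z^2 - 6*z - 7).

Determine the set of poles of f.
{-1, 7}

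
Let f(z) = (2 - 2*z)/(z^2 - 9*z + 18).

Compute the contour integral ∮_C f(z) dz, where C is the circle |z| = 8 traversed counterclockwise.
By the residue theorem, ∮_C f(z) dz = 2πi · (sum of the residues of f at the poles inside |z| = 8).

The denominator factors as (z - 6)*(z - 3), so the singularities of f are simple poles at z = 6, z = 3.
  |6|² = 36 < 64 = 8², so this pole is inside the contour.
  |3|² = 9 < 64 = 8², so this pole is inside the contour.

With P(z) = 2 - 2*z and Q(z) = z^2 - 9*z + 18, each pole is simple, so Res(f, z₀) = P(z₀)/Q'(z₀) with Q'(z) = 2*z - 9.
  Res(f, 6) = P(6)/Q'(6) = (-10)/(3) = -10/3
  Res(f, 3) = P(3)/Q'(3) = (-4)/(-3) = 4/3

Sum of residues inside C: -2
∮_C f(z) dz = 2πi · (-2) = -4*I*pi

Final answer: -4*I*pi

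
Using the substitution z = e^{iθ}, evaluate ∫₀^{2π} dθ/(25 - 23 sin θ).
Call the integral J. The integrand is 2π-periodic and we integrate over a full period, so shifting θ does not change the value (θ → θ + π/2 turns sin θ into cos θ; θ → θ + π flips the sign of the trig term). Hence
  J = ∫₀^{2π} dθ/(25 + 23 cos θ).
Put z = e^{iθ}: then cos θ = (z + 1/z)/2, dθ = dz/(iz), and z runs once counterclockwise around |z| = 1:
  J = ∮_{|z|=1} 1/(25 + 23*(z + 1/z)/2) · dz/(iz) = (2/i) ∮_{|z|=1} dz/(23*z^2 + 50*z + 23).
The roots of 23*z^2 + 50*z + 23 are z = (-25 ± sqrt(25^2 - 23^2))/23, with sqrt(96) = 4*sqrt(6); their product is 1, so only z₊ = -25/23 + 4*sqrt(6)/23 lies inside the unit circle (z₋ = -25/23 - 4*sqrt(6)/23 lies outside).
z₊ is a simple zero of q(z) = 23*z^2 + 50*z + 23, so Res(1/q, z₊) = 1/q'(z₊) with q'(z) = 46*z + 50; and q'(z₊) = 23*(z₊ - z₋) = 8*sqrt(6).
Therefore J = (2/i) · 2πi · 1/(8*sqrt(6)) = 2*pi/(4*sqrt(6)) = sqrt(6)*pi/12

Final answer: sqrt(6)*pi/12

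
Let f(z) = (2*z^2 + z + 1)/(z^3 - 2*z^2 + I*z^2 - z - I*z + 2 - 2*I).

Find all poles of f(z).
The singularities of f are the zeros of the denominator. Factoring,
  z^3 - 2*z^2 + I*z^2 - z - I*z + 2 - 2*I = (z - 2)*(z - 1 + I)*(z + 1)
so the candidates are z = 2, z = 1 - I, z = -1.

Check the numerator P(z) = 2*z^2 + z + 1 at each one:
  P(2) = 11 ≠ 0, so z = 2 is a (simple) pole.
  P(1 - I) = 2 - 5*I ≠ 0, so z = 1 - I is a (simple) pole.
  P(-1) = 2 ≠ 0, so z = -1 is a (simple) pole.

Poles of f: {-1, 1 - I, 2}

Final answer: {-1, 1 - I, 2}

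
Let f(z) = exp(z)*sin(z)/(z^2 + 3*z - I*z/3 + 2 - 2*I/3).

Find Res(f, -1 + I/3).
(-9/10 + 3*I/10)*exp(-1 + I/3)*sin(1 - I/3)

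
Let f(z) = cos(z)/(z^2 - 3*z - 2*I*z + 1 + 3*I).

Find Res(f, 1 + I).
Write f(z) = P(z)/Q(z) with P(z) = cos(z) and Q(z) = z^2 - 3*z - 2*I*z + 1 + 3*I.
The denominator factors as Q(z) = (z - 2 - I)*(z - 1 - I), so z = 1 + I is a simple zero of Q and P is analytic there; z = 1 + I is therefore a simple pole and
  Res(f, z₀) = P(z₀)/Q'(z₀).

Q'(z) = 2*z - 3 - 2*I, so Q'(1 + I) = -1.
P(1 + I) = cos(1 + I).

Res(f, 1 + I) = (cos(1 + I))/(-1) = -cos(1 + I)

Final answer: -cos(1 + I)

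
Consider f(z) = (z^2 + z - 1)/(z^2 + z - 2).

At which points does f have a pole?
The singularities of f are the zeros of the denominator. Factoring,
  z^2 + z - 2 = (z + 2)*(z - 1)
so the candidates are z = -2, z = 1.

Check the numerator P(z) = z^2 + z - 1 at each one:
  P(-2) = 1 ≠ 0, so z = -2 is a (simple) pole.
  P(1) = 1 ≠ 0, so z = 1 is a (simple) pole.

Poles of f: {-2, 1}

Final answer: {-2, 1}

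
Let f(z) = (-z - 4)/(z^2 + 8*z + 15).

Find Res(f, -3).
Write f(z) = P(z)/Q(z) with P(z) = -z - 4 and Q(z) = z^2 + 8*z + 15.
The denominator factors as Q(z) = (z + 3)*(z + 5), so z = -3 is a simple zero of Q and P is analytic there; z = -3 is therefore a simple pole and
  Res(f, z₀) = P(z₀)/Q'(z₀).

Q'(z) = 2*z + 8, so Q'(-3) = 2.
P(-3) = -1.

Res(f, -3) = (-1)/(2) = -1/2

Final answer: -1/2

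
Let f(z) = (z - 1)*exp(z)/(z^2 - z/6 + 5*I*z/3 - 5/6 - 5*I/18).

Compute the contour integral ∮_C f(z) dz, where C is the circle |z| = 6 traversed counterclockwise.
By the residue theorem, ∮_C f(z) dz = 2πi · (sum of the residues of f at the poles inside |z| = 6).

The denominator factors as (z - 1/2 + 2*I/3)*(z + 1/3 + I), so the singularities of f are simple poles at z = 1/2 - 2*I/3, z = -1/3 - I.
  |1/2 - 2*I/3|² = 25/36 < 36 = 6², so this pole is inside the contour.
  |-1/3 - I|² = 10/9 < 36 = 6², so this pole is inside the contour.

With P(z) = (z - 1)*exp(z) and Q(z) = z^2 - z/6 + 5*I*z/3 - 5/6 - 5*I/18, each pole is simple, so Res(f, z₀) = P(z₀)/Q'(z₀) with Q'(z) = 2*z - 1/6 + 5*I/3.
  Res(f, 1/2 - 2*I/3) = P(1/2 - 2*I/3)/Q'(1/2 - 2*I/3) = ((-1/2 - 2*I/3)*exp(1/2 - 2*I/3))/(5/6 + I/3) = (-23/29 - 14*I/29)*exp(1/2 - 2*I/3)
  Res(f, -1/3 - I) = P(-1/3 - I)/Q'(-1/3 - I) = ((-4/3 - I)*exp(-1/3 - I))/(-5/6 - I/3) = (52/29 + 14*I/29)*exp(-1/3 - I)

Sum of residues inside C: (52/29 + 14*I/29)*exp(-1/3 - I) + (-23/29 - 14*I/29)*exp(1/2 - 2*I/3)
∮_C f(z) dz = 2πi · ((52/29 + 14*I/29)*exp(-1/3 - I) + (-23/29 - 14*I/29)*exp(1/2 - 2*I/3)) = pi*(28/29 - 46*I/29)*exp(1/2 - 2*I/3) + pi*(-28/29 + 104*I/29)*exp(-1/3 - I)

Final answer: pi*(28/29 - 46*I/29)*exp(1/2 - 2*I/3) + pi*(-28/29 + 104*I/29)*exp(-1/3 - I)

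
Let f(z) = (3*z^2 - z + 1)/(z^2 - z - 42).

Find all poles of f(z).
The singularities of f are the zeros of the denominator. Factoring,
  z^2 - z - 42 = (z - 7)*(z + 6)
so the candidates are z = 7, z = -6.

Check the numerator P(z) = 3*z^2 - z + 1 at each one:
  P(7) = 141 ≠ 0, so z = 7 is a (simple) pole.
  P(-6) = 115 ≠ 0, so z = -6 is a (simple) pole.

Poles of f: {-6, 7}

Final answer: {-6, 7}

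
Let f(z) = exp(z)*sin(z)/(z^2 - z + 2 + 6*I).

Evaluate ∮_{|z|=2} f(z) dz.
By the residue theorem, ∮_C f(z) dz = 2πi · (sum of the residues of f at the poles inside |z| = 2).

The denominator factors as (z + 1 - 2*I)*(z - 2 + 2*I), so the singularities of f are simple poles at z = -1 + 2*I, z = 2 - 2*I.
  |-1 + 2*I|² = 5 > 4 = 2², so this pole is outside the contour.
  |2 - 2*I|² = 8 > 4 = 2², so this pole is outside the contour.

No pole lies inside the contour, so f is analytic on and inside C and the integral is 0 (Cauchy's theorem).

Final answer: 0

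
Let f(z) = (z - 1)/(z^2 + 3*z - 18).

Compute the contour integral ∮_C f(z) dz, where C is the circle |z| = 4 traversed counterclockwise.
By the residue theorem, ∮_C f(z) dz = 2πi · (sum of the residues of f at the poles inside |z| = 4).

The denominator factors as (z - 3)*(z + 6), so the singularities of f are simple poles at z = 3, z = -6.
  |3|² = 9 < 16 = 4², so this pole is inside the contour.
  |-6|² = 36 > 16 = 4², so this pole is outside the contour.

With P(z) = z - 1 and Q(z) = z^2 + 3*z - 18, each pole is simple, so Res(f, z₀) = P(z₀)/Q'(z₀) with Q'(z) = 2*z + 3.
  Res(f, 3) = P(3)/Q'(3) = (2)/(9) = 2/9

∮_C f(z) dz = 2πi · (2/9) = 4*I*pi/9

Final answer: 4*I*pi/9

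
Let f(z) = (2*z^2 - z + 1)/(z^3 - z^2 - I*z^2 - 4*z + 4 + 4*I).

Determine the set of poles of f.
The singularities of f are the zeros of the denominator. Factoring,
  z^3 - z^2 - I*z^2 - 4*z + 4 + 4*I = (z - 2)*(z - 1 - I)*(z + 2)
so the candidates are z = 2, z = 1 + I, z = -2.

Check the numerator P(z) = 2*z^2 - z + 1 at each one:
  P(2) = 7 ≠ 0, so z = 2 is a (simple) pole.
  P(1 + I) = 3*I ≠ 0, so z = 1 + I is a (simple) pole.
  P(-2) = 11 ≠ 0, so z = -2 is a (simple) pole.

Poles of f: {-2, 1 + I, 2}

Final answer: {-2, 1 + I, 2}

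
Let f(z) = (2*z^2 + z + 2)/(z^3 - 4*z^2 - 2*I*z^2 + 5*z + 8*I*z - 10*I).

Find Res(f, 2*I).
Write f(z) = P(z)/Q(z) with P(z) = 2*z^2 + z + 2 and Q(z) = z^3 - 4*z^2 - 2*I*z^2 + 5*z + 8*I*z - 10*I.
The denominator factors as Q(z) = (z - 2 - I)*(z - 2*I)*(z - 2 + I), so z = 2*I is a simple zero of Q and P is analytic there; z = 2*I is therefore a simple pole and
  Res(f, z₀) = P(z₀)/Q'(z₀).

Q'(z) = 3*z^2 - 8*z - 4*I*z + 5 + 8*I, so Q'(2*I) = 1 - 8*I.
P(2*I) = -6 + 2*I.

Res(f, 2*I) = (-6 + 2*I)/(1 - 8*I) = -22/65 - 46*I/65

Final answer: -22/65 - 46*I/65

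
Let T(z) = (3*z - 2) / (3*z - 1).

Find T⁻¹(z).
(z - 2)/(3*z - 3)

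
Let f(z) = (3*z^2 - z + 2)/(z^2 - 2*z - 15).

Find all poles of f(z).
The singularities of f are the zeros of the denominator. Factoring,
  z^2 - 2*z - 15 = (z + 3)*(z - 5)
so the candidates are z = -3, z = 5.

Check the numerator P(z) = 3*z^2 - z + 2 at each one:
  P(-3) = 32 ≠ 0, so z = -3 is a (simple) pole.
  P(5) = 72 ≠ 0, so z = 5 is a (simple) pole.

Poles of f: {-3, 5}

Final answer: {-3, 5}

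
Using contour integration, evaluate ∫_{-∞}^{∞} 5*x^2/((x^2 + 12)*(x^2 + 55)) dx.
5*pi*(-2*sqrt(3) + sqrt(55))/43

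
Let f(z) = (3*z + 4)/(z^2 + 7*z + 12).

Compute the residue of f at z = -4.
Write f(z) = P(z)/Q(z) with P(z) = 3*z + 4 and Q(z) = z^2 + 7*z + 12.
The denominator factors as Q(z) = (z + 4)*(z + 3), so z = -4 is a simple zero of Q and P is analytic there; z = -4 is therefore a simple pole and
  Res(f, z₀) = P(z₀)/Q'(z₀).

Q'(z) = 2*z + 7, so Q'(-4) = -1.
P(-4) = -8.

Res(f, -4) = (-8)/(-1) = 8

Final answer: 8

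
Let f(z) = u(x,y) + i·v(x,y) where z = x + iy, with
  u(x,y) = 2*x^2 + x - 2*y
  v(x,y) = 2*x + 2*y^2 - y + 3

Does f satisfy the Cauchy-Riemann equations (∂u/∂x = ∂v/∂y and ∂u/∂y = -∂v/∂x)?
∂u/∂x = 4*x + 1
∂v/∂y = 4*y - 1
∂u/∂y = -2
∂v/∂x = 2
∂u/∂x ≠ ∂v/∂y; the Cauchy-Riemann equations are not satisfied, so f is not analytic.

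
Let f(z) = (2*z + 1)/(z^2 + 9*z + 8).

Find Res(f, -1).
Write f(z) = P(z)/Q(z) with P(z) = 2*z + 1 and Q(z) = z^2 + 9*z + 8.
The denominator factors as Q(z) = (z + 1)*(z + 8), so z = -1 is a simple zero of Q and P is analytic there; z = -1 is therefore a simple pole and
  Res(f, z₀) = P(z₀)/Q'(z₀).

Q'(z) = 2*z + 9, so Q'(-1) = 7.
P(-1) = -1.

Res(f, -1) = (-1)/(7) = -1/7

Final answer: -1/7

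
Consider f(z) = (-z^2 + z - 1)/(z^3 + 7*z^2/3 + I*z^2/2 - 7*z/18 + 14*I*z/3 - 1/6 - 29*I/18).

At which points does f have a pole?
The singularities of f are the zeros of the denominator. Factoring,
  z^3 + 7*z^2/3 + I*z^2/2 - 7*z/18 + 14*I*z/3 - 1/6 - 29*I/18 = (z - 1/3 + 3*I/2)*(z - 1/3)*(z + 3 - I)
so the candidates are z = 1/3 - 3*I/2, z = 1/3, z = -3 + I.

Check the numerator P(z) = -z^2 + z - 1 at each one:
  P(1/3 - 3*I/2) = 53/36 - I/2 ≠ 0, so z = 1/3 - 3*I/2 is a (simple) pole.
  P(1/3) = -7/9 ≠ 0, so z = 1/3 is a (simple) pole.
  P(-3 + I) = -12 + 7*I ≠ 0, so z = -3 + I is a (simple) pole.

Poles of f: {-3 + I, 1/3 - 3*I/2, 1/3}

Final answer: {-3 + I, 1/3 - 3*I/2, 1/3}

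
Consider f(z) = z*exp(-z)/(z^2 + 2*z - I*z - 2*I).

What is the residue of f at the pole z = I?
Write f(z) = P(z)/Q(z) with P(z) = z*exp(-z) and Q(z) = z^2 + 2*z - I*z - 2*I.
The denominator factors as Q(z) = (z + 2)*(z - I), so z = I is a simple zero of Q and P is analytic there; z = I is therefore a simple pole and
  Res(f, z₀) = P(z₀)/Q'(z₀).

Q'(z) = 2*z + 2 - I, so Q'(I) = 2 + I.
P(I) = I*exp(-I).

Res(f, I) = (I*exp(-I))/(2 + I) = (1/5 + 2*I/5)*exp(-I)

Final answer: (1/5 + 2*I/5)*exp(-I)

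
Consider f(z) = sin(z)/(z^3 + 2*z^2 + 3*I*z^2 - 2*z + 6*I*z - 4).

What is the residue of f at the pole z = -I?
Write f(z) = P(z)/Q(z) with P(z) = sin(z) and Q(z) = z^3 + 2*z^2 + 3*I*z^2 - 2*z + 6*I*z - 4.
The denominator factors as Q(z) = (z + 2)*(z + 2*I)*(z + I), so z = -I is a simple zero of Q and P is analytic there; z = -I is therefore a simple pole and
  Res(f, z₀) = P(z₀)/Q'(z₀).

Q'(z) = 3*z^2 + 4*z + 6*I*z - 2 + 6*I, so Q'(-I) = 1 + 2*I.
P(-I) = -I*sinh(1).

Res(f, -I) = (-I*sinh(1))/(1 + 2*I) = (-2/5 - I/5)*sinh(1)

Final answer: (-2/5 - I/5)*sinh(1)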